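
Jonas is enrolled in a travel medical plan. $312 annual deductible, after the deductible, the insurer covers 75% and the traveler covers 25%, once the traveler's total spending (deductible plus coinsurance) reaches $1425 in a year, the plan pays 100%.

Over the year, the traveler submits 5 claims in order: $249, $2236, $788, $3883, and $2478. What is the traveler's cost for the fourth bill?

Claim 1 ($249): entire amount goes to the deductible. Traveler pays $249; OOP now $249.
Claim 2 ($2236): $63 to deductible, leaving $2173; coinsurance $2173 × 25% = $543.25. Traveler owes $606.25 (running OOP $855.25).
Claim 3 ($788): deductible met; 25% of $788 = $197. Traveler pays $197; OOP now $1052.25.
Claim 4 ($3883): deductible met; 25% of $3883 = $970.75. OOP would hit $2023 > $1425, so the cap limits the traveler to $1425 − $1052.25 = $372.75.

$372.75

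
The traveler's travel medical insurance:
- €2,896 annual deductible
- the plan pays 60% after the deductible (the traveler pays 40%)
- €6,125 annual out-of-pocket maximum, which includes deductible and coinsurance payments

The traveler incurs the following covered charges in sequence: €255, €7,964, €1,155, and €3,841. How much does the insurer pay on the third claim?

€693

Claim 1 (€255): all of it applies to the deductible. Traveler pays €255; OOP now €255. Plan pays €255 − €255 = €0.
Claim 2 (€7,964): €2,641 finishes the deductible; €5,323 goes to coinsurance; coinsurance €5,323 × 40% = €2,129.20. Traveler owes €4,770.20 (running OOP €5,025.20). Plan pays €7,964 − €4,770.20 = €3,193.80.
Claim 3 (€1,155): 40% coinsurance on €1,155 = €462. Cost to traveler: €462. OOP to date €5,487.20. Insurer: €1,155 − €462 = €693.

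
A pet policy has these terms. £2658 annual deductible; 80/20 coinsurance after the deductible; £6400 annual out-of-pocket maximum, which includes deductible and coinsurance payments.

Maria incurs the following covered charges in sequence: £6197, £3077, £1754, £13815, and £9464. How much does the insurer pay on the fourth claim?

£11747

#1 (£6197): £2658 finishes the deductible; £3539 goes to coinsurance; 20% of £3539 = £707.80. Owner owes £3365.80 (running OOP £3365.80). Insurer: £6197 − £3365.80 = £2831.20.
#2 (£3077): 20% coinsurance on £3077 = £615.40. Cost to owner: £615.40. OOP to date £3981.20. Insurer: £3077 − £615.40 = £2461.60.
#3 (£1754): deductible already satisfied, so owner's share is 20% × £1754 = £350.80. Owner pays £350.80; OOP now £4332. Insurer: £1754 − £350.80 = £1403.20.
#4 (£13815): deductible met; 20% of £13815 = £2763. OOP would hit £7095 > £6400, so the cap limits the owner to £6400 − £4332 = £2068. Insurer: £13815 − £2068 = £11747.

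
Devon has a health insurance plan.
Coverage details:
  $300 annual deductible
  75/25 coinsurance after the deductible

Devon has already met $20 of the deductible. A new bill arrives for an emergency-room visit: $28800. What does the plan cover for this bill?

$21390

Remaining deductible: $300 − $20 = $280.
That leaves $28800 − $280 = $28520 for coinsurance.
Patient's 25% share of $28520 is $7130.
So the patient owes $280 + $7130 = $7410.
Insurer pays the balance: $28800 − $7410 = $21390.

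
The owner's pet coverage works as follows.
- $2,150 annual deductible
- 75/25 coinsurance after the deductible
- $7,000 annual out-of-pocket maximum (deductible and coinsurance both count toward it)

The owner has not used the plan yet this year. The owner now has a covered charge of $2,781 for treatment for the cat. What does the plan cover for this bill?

$473.25

Nothing has been paid toward the $2,150 deductible, so the first $2,150 of this charge is applied there.
After the $2,150 deductible portion, $2,781 − $2,150 = $631 is subject to coinsurance.
25% of $631 = $157.75 falls to the owner.
That puts the owner's cost at $2,150 + $157.75 = $2,307.75 before any cap.
Cumulative spending $0 + $2,307.75 = $2,307.75 stays under the $7,000 maximum.
The insurer covers the remainder: $2,781 − $2,307.75 = $473.25.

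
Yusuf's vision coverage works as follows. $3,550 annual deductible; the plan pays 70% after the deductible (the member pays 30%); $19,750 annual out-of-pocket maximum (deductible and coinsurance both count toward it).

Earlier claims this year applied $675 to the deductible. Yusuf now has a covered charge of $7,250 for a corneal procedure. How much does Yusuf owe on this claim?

$4,187.50

Remaining deductible: $3,550 − $675 = $2,875.
After the $2,875 deductible portion, $7,250 − $2,875 = $4,375 is subject to coinsurance.
Coinsurance: $4,375 × 30% = $1,312.50.
Member responsibility before any cap: $2,875 + $1,312.50 = $4,187.50.
Year-to-date out-of-pocket becomes $675 + $4,187.50 = $4,862.50, still under the $19,750 maximum, so no cap applies.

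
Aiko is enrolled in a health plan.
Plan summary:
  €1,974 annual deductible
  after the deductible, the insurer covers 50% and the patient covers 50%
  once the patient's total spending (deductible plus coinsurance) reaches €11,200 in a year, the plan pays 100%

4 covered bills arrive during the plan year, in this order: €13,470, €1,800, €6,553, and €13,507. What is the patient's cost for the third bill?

€2,578

#1 (€13,470): €1,974 finishes the deductible; €11,496 goes to coinsurance; patient's 50% is €5,748. Cost to patient: €7,722. OOP to date €7,722.
#2 (€1,800): deductible met; 50% of €1,800 = €900. Patient owes €900 (running OOP €8,622).
#3 (€6,553): deductible already satisfied, so patient's share is 50% × €6,553 = €3,276.50. That would push OOP to €11,898.50, over the €11,200 cap, so patient pays €11,200 − €8,622 = €2,578.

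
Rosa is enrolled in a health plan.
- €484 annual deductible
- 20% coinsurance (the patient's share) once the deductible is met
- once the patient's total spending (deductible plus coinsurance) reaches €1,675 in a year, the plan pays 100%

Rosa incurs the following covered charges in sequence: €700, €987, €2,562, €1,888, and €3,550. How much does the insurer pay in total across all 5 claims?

#1 (€700): deductible takes €484, €216 remains; coinsurance €216 × 20% = €43.20. Patient pays €527.20; OOP now €527.20. Insurer: €700 − €527.20 = €172.80.
#2 (€987): deductible met; 20% of €987 = €197.40. Cost to patient: €197.40. OOP to date €724.60. Plan pays €987 − €197.40 = €789.60.
#3 (€2,562): 20% coinsurance on €2,562 = €512.40. Patient pays €512.40; OOP now €1,237. Insurer: €2,562 − €512.40 = €2,049.60.
#4 (€1,888): deductible already satisfied, so patient's share is 20% × €1,888 = €377.60. Patient owes €377.60 (running OOP €1,614.60). Plan pays €1,888 − €377.60 = €1,510.40.
#5 (€3,550): deductible already satisfied, so patient's share is 20% × €3,550 = €710. That would push OOP to €2,324.60, over the €1,675 cap, so patient pays €1,675 − €1,614.60 = €60.40. Plan pays €3,550 − €60.40 = €3,489.60.
Insurer total: €172.80 + €789.60 + €2,049.60 + €1,510.40 + €3,489.60 = €8,012.

€8,012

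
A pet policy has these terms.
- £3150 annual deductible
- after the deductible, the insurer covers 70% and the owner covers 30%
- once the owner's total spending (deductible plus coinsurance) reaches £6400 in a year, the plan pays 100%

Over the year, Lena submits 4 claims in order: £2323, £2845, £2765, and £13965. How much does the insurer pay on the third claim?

£1935.50

Claim 1 — £2323: entire amount goes to the deductible. Cost to owner: £2323. OOP to date £2323. Insurer: £2323 − £2323 = £0.
Claim 2 — £2845: £827 to deductible, leaving £2018; owner's 30% is £605.40. Owner owes £1432.40 (running OOP £3755.40). Insurer: £2845 − £1432.40 = £1412.60.
Claim 3 — £2765: deductible already satisfied, so owner's share is 30% × £2765 = £829.50. Owner pays £829.50; OOP now £4584.90. Plan pays £2765 − £829.50 = £1935.50.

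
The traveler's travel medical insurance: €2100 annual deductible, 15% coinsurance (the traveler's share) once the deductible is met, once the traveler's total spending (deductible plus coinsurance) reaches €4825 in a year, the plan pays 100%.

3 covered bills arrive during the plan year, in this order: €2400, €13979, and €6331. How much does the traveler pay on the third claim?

€583.15

#1 (€2400): deductible takes €2100, €300 remains; traveler's 15% is €45. Traveler owes €2145 (running OOP €2145).
#2 (€13979): 15% coinsurance on €13979 = €2096.85. Cost to traveler: €2096.85. OOP to date €4241.85.
#3 (€6331): 15% coinsurance on €6331 = €949.65. That would push OOP to €5191.50, over the €4825 cap, so traveler pays €4825 − €4241.85 = €583.15.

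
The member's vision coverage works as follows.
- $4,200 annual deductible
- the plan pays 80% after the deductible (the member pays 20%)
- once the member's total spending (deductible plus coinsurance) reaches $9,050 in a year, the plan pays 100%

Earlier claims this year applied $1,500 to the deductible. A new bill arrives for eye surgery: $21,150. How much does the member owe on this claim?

Remaining deductible: $4,200 − $1,500 = $2,700.
That leaves $21,150 − $2,700 = $18,450 for coinsurance.
Member's 20% share of $18,450 is $3,690.
So the member owes $2,700 + $3,690 = $6,390 before any cap.
Cumulative spending $1,500 + $6,390 = $7,890 stays under the $9,050 maximum.

$6,390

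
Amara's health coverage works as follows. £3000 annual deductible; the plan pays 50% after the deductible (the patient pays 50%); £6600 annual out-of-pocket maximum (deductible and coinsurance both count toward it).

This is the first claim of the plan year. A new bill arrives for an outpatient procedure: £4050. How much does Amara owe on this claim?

£3525

The full £3000 deductible is still open; £3000 of this bill applies to it.
The remaining £1050 (= £4050 − £3000) moves to coinsurance.
Coinsurance: £1050 × 50% = £525.
That puts the patient's cost at £3000 + £525 = £3525 before any cap.
Year-to-date out-of-pocket becomes £0 + £3525 = £3525, still under the £6600 maximum, so no cap applies.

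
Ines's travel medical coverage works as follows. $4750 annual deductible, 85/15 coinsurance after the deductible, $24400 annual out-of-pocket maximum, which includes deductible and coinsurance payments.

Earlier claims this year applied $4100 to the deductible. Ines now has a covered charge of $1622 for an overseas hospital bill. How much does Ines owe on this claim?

Deductible still to meet: $4750 − $4100 = $650.
That leaves $1622 − $650 = $972 for coinsurance.
Coinsurance: $972 × 15% = $145.80.
So the traveler owes $650 + $145.80 = $795.80 before any cap.
Year-to-date out-of-pocket becomes $4100 + $795.80 = $4895.80, still under the $24400 maximum, so no cap applies.

$795.80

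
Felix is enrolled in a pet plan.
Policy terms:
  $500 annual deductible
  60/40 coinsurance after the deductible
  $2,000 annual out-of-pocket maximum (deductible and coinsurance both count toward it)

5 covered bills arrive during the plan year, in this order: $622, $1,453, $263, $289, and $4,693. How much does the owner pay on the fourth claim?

Bill 1, $622: $500 finishes the deductible; $122 goes to coinsurance; coinsurance $122 × 40% = $48.80. Cost to owner: $548.80. OOP to date $548.80.
Bill 2, $1,453: deductible already satisfied, so owner's share is 40% × $1,453 = $581.20. Owner pays $581.20; OOP now $1,130.
Bill 3, $263: deductible already satisfied, so owner's share is 40% × $263 = $105.20. Owner pays $105.20; OOP now $1,235.20.
Bill 4, $289: 40% coinsurance on $289 = $115.60. Owner pays $115.60; OOP now $1,350.80.

$115.60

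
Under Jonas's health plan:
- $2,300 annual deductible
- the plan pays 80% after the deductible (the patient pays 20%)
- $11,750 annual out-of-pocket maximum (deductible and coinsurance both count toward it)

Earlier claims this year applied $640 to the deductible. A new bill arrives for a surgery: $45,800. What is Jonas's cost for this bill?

$640 of the $2,300 deductible is already met, leaving $1,660.
The remaining $44,140 (= $45,800 − $1,660) moves to coinsurance.
Coinsurance: $44,140 × 20% = $8,828.
So the patient owes $1,660 + $8,828 = $10,488 before any cap.
Total out-of-pocket so far would be $640 + $10,488 = $11,128, below the $11,750 cap — no reduction.

$10,488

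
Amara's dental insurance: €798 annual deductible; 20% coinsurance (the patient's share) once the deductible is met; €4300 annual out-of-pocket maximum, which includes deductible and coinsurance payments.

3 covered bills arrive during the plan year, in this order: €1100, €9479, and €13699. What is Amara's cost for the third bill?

€1545.80

#1 (€1100): €798 to deductible, leaving €302; patient's 20% is €60.40. Patient pays €858.40; OOP now €858.40.
#2 (€9479): 20% coinsurance on €9479 = €1895.80. Patient owes €1895.80 (running OOP €2754.20).
#3 (€13699): deductible already satisfied, so patient's share is 20% × €13699 = €2739.80. OOP would hit €5494 > €4300, so the cap limits the patient to €4300 − €2754.20 = €1545.80.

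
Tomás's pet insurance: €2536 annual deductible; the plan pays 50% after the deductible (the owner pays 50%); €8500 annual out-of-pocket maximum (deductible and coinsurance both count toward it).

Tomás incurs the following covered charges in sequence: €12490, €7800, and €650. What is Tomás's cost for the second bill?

€987

Claim 1 (€12490): deductible takes €2536, €9954 remains; owner's 50% is €4977. Owner owes €7513 (running OOP €7513).
Claim 2 (€7800): 50% coinsurance on €7800 = €3900. Adding that to €7513 gives €11413, past the €8500 cap; owner pays only €8500 − €7513 = €987.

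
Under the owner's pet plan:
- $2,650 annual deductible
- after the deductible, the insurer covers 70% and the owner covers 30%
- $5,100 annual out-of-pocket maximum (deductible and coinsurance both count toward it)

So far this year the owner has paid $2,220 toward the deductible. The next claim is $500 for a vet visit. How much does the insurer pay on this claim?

$49

Remaining deductible: $2,650 − $2,220 = $430.
The remaining $70 (= $500 − $430) moves to coinsurance.
Owner's 30% share of $70 is $21.
So the owner owes $430 + $21 = $451 before any cap.
Total out-of-pocket so far would be $2,220 + $451 = $2,671, below the $5,100 cap — no reduction.
The plan picks up $500 − $451 = $49.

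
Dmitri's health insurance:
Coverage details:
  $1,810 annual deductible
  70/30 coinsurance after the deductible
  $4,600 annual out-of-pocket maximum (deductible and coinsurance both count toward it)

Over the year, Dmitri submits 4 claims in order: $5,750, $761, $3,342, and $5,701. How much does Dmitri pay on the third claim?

#1 ($5,750): $1,810 finishes the deductible; $3,940 goes to coinsurance; coinsurance $3,940 × 30% = $1,182. Patient owes $2,992 (running OOP $2,992).
#2 ($761): deductible already satisfied, so patient's share is 30% × $761 = $228.30. Patient pays $228.30; OOP now $3,220.30.
#3 ($3,342): deductible already satisfied, so patient's share is 30% × $3,342 = $1,002.60. Cost to patient: $1,002.60. OOP to date $4,222.90.

$1,002.60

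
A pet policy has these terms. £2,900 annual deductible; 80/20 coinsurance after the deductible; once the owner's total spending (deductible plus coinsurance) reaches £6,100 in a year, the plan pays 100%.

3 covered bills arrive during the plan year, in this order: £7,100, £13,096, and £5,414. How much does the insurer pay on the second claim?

£10,736

Bill 1, £7,100: £2,900 to deductible, leaving £4,200; owner's 20% is £840. Cost to owner: £3,740. OOP to date £3,740. Plan pays £7,100 − £3,740 = £3,360.
Bill 2, £13,096: deductible met; 20% of £13,096 = £2,619.20. OOP would hit £6,359.20 > £6,100, so the cap limits the owner to £6,100 − £3,740 = £2,360. Plan pays £13,096 − £2,360 = £10,736.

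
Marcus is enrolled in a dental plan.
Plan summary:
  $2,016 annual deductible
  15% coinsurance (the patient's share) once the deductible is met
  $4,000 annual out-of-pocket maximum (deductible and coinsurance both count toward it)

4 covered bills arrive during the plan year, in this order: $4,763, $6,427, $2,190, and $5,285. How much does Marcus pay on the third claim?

$328.50

Bill 1, $4,763: $2,016 to deductible, leaving $2,747; coinsurance $2,747 × 15% = $412.05. Patient pays $2,428.05; OOP now $2,428.05.
Bill 2, $6,427: deductible already satisfied, so patient's share is 15% × $6,427 = $964.05. Patient pays $964.05; OOP now $3,392.10.
Bill 3, $2,190: deductible met; 15% of $2,190 = $328.50. Patient pays $328.50; OOP now $3,720.60.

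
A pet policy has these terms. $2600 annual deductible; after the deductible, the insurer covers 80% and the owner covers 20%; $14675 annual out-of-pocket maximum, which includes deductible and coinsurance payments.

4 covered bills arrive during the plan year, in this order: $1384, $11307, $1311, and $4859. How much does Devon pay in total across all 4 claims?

Claim 1 — $1384: all of it applies to the deductible. Cost to owner: $1384. OOP to date $1384.
Claim 2 — $11307: $1216 finishes the deductible; $10091 goes to coinsurance; coinsurance $10091 × 20% = $2018.20. Cost to owner: $3234.20. OOP to date $4618.20.
Claim 3 — $1311: 20% coinsurance on $1311 = $262.20. Cost to owner: $262.20. OOP to date $4880.40.
Claim 4 — $4859: deductible already satisfied, so owner's share is 20% × $4859 = $971.80. Cost to owner: $971.80. OOP to date $5852.20.
Summing the owner's payments: $1384 + $3234.20 + $262.20 + $971.80 = $5852.20.

$5852.20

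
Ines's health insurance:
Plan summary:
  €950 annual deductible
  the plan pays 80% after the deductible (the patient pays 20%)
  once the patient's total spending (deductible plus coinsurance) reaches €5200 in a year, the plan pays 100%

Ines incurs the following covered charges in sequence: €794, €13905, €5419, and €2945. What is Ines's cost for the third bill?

€1083.80

#1 (€794): all of it applies to the deductible. Patient pays €794; OOP now €794.
#2 (€13905): deductible takes €156, €13749 remains; patient's 20% is €2749.80. Patient pays €2905.80; OOP now €3699.80.
#3 (€5419): deductible met; 20% of €5419 = €1083.80. Patient owes €1083.80 (running OOP €4783.60).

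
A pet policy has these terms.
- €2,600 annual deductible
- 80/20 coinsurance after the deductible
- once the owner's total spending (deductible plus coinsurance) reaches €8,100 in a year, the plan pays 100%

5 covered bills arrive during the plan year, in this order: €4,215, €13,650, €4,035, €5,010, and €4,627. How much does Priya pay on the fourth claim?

€1,002

Claim 1 — €4,215: deductible takes €2,600, €1,615 remains; 20% of €1,615 = €323. Cost to owner: €2,923. OOP to date €2,923.
Claim 2 — €13,650: deductible met; 20% of €13,650 = €2,730. Owner owes €2,730 (running OOP €5,653).
Claim 3 — €4,035: deductible already satisfied, so owner's share is 20% × €4,035 = €807. Owner pays €807; OOP now €6,460.
Claim 4 — €5,010: 20% coinsurance on €5,010 = €1,002. Owner pays €1,002; OOP now €7,462.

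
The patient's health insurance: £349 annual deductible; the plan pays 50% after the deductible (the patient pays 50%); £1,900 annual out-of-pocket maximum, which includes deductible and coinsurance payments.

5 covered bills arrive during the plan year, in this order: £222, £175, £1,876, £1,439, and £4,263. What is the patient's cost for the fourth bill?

£589

Claim 1 (£222): entire amount goes to the deductible. Patient owes £222 (running OOP £222).
Claim 2 (£175): £127 finishes the deductible; £48 goes to coinsurance; coinsurance £48 × 50% = £24. Patient pays £151; OOP now £373.
Claim 3 (£1,876): deductible already satisfied, so patient's share is 50% × £1,876 = £938. Patient pays £938; OOP now £1,311.
Claim 4 (£1,439): deductible already satisfied, so patient's share is 50% × £1,439 = £719.50. OOP would hit £2,030.50 > £1,900, so the cap limits the patient to £1,900 − £1,311 = £589.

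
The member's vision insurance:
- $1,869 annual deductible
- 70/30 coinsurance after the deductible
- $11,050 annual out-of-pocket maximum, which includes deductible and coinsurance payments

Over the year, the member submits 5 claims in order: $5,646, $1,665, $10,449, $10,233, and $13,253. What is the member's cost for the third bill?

#1 ($5,646): $1,869 to deductible, leaving $3,777; member's 30% is $1,133.10. Cost to member: $3,002.10. OOP to date $3,002.10.
#2 ($1,665): deductible met; 30% of $1,665 = $499.50. Member pays $499.50; OOP now $3,501.60.
#3 ($10,449): deductible met; 30% of $10,449 = $3,134.70. Member pays $3,134.70; OOP now $6,636.30.

$3,134.70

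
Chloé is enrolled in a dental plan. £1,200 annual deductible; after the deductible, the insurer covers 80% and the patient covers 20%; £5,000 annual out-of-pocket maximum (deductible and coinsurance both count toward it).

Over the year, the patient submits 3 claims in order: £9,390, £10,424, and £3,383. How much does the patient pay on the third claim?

Bill 1, £9,390: £1,200 finishes the deductible; £8,190 goes to coinsurance; coinsurance £8,190 × 20% = £1,638. Patient owes £2,838 (running OOP £2,838).
Bill 2, £10,424: deductible met; 20% of £10,424 = £2,084.80. Cost to patient: £2,084.80. OOP to date £4,922.80.
Bill 3, £3,383: 20% coinsurance on £3,383 = £676.60. That would push OOP to £5,599.40, over the £5,000 cap, so patient pays £5,000 − £4,922.80 = £77.20.

£77.20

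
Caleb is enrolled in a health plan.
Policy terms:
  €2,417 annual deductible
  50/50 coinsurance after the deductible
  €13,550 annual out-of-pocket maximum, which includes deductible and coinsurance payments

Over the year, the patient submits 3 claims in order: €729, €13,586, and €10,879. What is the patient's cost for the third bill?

€5,184

Bill 1, €729: entire amount goes to the deductible. Patient pays €729; OOP now €729.
Bill 2, €13,586: €1,688 finishes the deductible; €11,898 goes to coinsurance; 50% of €11,898 = €5,949. Patient pays €7,637; OOP now €8,366.
Bill 3, €10,879: deductible met; 50% of €10,879 = €5,439.50. OOP would hit €13,805.50 > €13,550, so the cap limits the patient to €13,550 − €8,366 = €5,184.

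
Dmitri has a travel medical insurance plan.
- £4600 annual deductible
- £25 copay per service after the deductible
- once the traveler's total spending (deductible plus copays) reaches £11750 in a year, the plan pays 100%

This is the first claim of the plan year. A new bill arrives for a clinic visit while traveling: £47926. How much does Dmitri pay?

£4625

The full £4600 deductible is still open; £4600 of this bill applies to it.
That leaves £47926 − £4600 = £43326 for the copay.
Copay on this service: £25.
Traveler responsibility before any cap: £4600 + £25 = £4625.
Year-to-date out-of-pocket becomes £0 + £4625 = £4625, still under the £11750 maximum, so no cap applies.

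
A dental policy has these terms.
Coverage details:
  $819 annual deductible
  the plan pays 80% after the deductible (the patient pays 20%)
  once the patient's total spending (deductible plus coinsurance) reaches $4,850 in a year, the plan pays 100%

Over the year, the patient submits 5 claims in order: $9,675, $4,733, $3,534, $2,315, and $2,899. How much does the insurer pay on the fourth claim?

Claim 1 ($9,675): $819 finishes the deductible; $8,856 goes to coinsurance; coinsurance $8,856 × 20% = $1,771.20. Patient owes $2,590.20 (running OOP $2,590.20). Plan pays $9,675 − $2,590.20 = $7,084.80.
Claim 2 ($4,733): 20% coinsurance on $4,733 = $946.60. Patient owes $946.60 (running OOP $3,536.80). Plan pays $4,733 − $946.60 = $3,786.40.
Claim 3 ($3,534): 20% coinsurance on $3,534 = $706.80. Cost to patient: $706.80. OOP to date $4,243.60. Insurer: $3,534 − $706.80 = $2,827.20.
Claim 4 ($2,315): 20% coinsurance on $2,315 = $463. Cost to patient: $463. OOP to date $4,706.60. Plan pays $2,315 − $463 = $1,852.

$1,852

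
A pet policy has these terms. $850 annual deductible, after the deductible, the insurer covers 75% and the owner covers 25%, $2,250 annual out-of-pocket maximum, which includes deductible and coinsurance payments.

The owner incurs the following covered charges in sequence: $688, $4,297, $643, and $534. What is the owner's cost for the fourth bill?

Claim 1 ($688): all of it applies to the deductible. Owner pays $688; OOP now $688.
Claim 2 ($4,297): deductible takes $162, $4,135 remains; coinsurance $4,135 × 25% = $1,033.75. Owner pays $1,195.75; OOP now $1,883.75.
Claim 3 ($643): deductible met; 25% of $643 = $160.75. Owner owes $160.75 (running OOP $2,044.50).
Claim 4 ($534): 25% coinsurance on $534 = $133.50. Owner pays $133.50; OOP now $2,178.

$133.50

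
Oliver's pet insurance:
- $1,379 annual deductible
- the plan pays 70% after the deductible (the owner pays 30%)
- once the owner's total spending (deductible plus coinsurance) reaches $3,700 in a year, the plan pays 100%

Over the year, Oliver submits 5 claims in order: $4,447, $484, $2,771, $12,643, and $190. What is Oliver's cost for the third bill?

$831.30

Claim 1 — $4,447: deductible takes $1,379, $3,068 remains; 30% of $3,068 = $920.40. Owner pays $2,299.40; OOP now $2,299.40.
Claim 2 — $484: deductible already satisfied, so owner's share is 30% × $484 = $145.20. Owner owes $145.20 (running OOP $2,444.60).
Claim 3 — $2,771: deductible met; 30% of $2,771 = $831.30. Owner pays $831.30; OOP now $3,275.90.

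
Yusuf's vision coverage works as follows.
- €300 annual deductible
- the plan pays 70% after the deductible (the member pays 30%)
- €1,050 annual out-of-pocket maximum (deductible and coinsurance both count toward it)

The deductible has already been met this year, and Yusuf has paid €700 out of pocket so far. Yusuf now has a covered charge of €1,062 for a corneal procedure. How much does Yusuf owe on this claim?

With the deductible met, the entire €1,062 is subject to coinsurance.
Member's 30% share of €1,062 is €318.60.
Year-to-date out-of-pocket becomes €700 + €318.60 = €1,018.60, still under the €1,050 maximum, so no cap applies.

€318.60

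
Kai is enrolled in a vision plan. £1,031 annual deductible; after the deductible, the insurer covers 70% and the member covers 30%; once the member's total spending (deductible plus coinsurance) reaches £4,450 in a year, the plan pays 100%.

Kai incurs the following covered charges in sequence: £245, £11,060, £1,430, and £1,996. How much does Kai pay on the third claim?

£336.80

Bill 1, £245: fully absorbed by the deductible. Member owes £245 (running OOP £245).
Bill 2, £11,060: £786 to deductible, leaving £10,274; 30% of £10,274 = £3,082.20. Member pays £3,868.20; OOP now £4,113.20.
Bill 3, £1,430: 30% coinsurance on £1,430 = £429. OOP would hit £4,542.20 > £4,450, so the cap limits the member to £4,450 − £4,113.20 = £336.80.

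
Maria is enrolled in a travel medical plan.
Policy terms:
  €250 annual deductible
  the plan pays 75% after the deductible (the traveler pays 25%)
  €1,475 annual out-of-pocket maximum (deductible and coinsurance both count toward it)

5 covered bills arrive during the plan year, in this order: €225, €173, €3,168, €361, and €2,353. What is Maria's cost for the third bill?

Claim 1 (€225): entire amount goes to the deductible. Traveler owes €225 (running OOP €225).
Claim 2 (€173): deductible takes €25, €148 remains; traveler's 25% is €37. Cost to traveler: €62. OOP to date €287.
Claim 3 (€3,168): deductible met; 25% of €3,168 = €792. Traveler owes €792 (running OOP €1,079).

€792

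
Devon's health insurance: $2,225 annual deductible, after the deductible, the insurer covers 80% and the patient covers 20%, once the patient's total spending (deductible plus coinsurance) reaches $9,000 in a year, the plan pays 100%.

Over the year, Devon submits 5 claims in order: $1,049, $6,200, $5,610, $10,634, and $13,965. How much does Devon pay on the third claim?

Claim 1 ($1,049): all of it applies to the deductible. Patient owes $1,049 (running OOP $1,049).
Claim 2 ($6,200): deductible takes $1,176, $5,024 remains; 20% of $5,024 = $1,004.80. Cost to patient: $2,180.80. OOP to date $3,229.80.
Claim 3 ($5,610): deductible already satisfied, so patient's share is 20% × $5,610 = $1,122. Patient owes $1,122 (running OOP $4,351.80).

$1,122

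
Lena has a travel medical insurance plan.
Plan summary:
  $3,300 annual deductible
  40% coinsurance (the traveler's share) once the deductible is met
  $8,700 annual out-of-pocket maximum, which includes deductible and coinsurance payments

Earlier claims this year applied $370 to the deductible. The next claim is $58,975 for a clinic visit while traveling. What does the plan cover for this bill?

Remaining deductible: $3,300 − $370 = $2,930.
That leaves $58,975 − $2,930 = $56,045 for coinsurance.
40% of $56,045 = $22,418 falls to the traveler.
Traveler responsibility before any cap: $2,930 + $22,418 = $25,348.
Year-to-date out-of-pocket would reach $370 + $25,348 = $25,718, above the $8,700 maximum, so the traveler pays only $8,700 − $370 = $8,330.
The plan picks up $58,975 − $8,330 = $50,645.

$50,645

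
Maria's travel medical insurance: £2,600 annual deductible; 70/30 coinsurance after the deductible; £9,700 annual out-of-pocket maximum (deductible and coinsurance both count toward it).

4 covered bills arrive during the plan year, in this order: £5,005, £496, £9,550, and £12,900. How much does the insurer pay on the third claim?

£6,685

#1 (£5,005): deductible takes £2,600, £2,405 remains; 30% of £2,405 = £721.50. Traveler owes £3,321.50 (running OOP £3,321.50). Plan pays £5,005 − £3,321.50 = £1,683.50.
#2 (£496): deductible met; 30% of £496 = £148.80. Traveler pays £148.80; OOP now £3,470.30. Insurer: £496 − £148.80 = £347.20.
#3 (£9,550): deductible met; 30% of £9,550 = £2,865. Cost to traveler: £2,865. OOP to date £6,335.30. Insurer: £9,550 − £2,865 = £6,685.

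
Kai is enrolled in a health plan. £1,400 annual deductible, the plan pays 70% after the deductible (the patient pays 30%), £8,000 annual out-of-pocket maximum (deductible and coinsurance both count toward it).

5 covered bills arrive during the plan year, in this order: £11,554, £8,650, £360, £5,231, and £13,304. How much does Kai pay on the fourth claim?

£850.80

Claim 1 — £11,554: £1,400 finishes the deductible; £10,154 goes to coinsurance; coinsurance £10,154 × 30% = £3,046.20. Cost to patient: £4,446.20. OOP to date £4,446.20.
Claim 2 — £8,650: deductible met; 30% of £8,650 = £2,595. Patient pays £2,595; OOP now £7,041.20.
Claim 3 — £360: deductible met; 30% of £360 = £108. Patient pays £108; OOP now £7,149.20.
Claim 4 — £5,231: deductible met; 30% of £5,231 = £1,569.30. That would push OOP to £8,718.50, over the £8,000 cap, so patient pays £8,000 − £7,149.20 = £850.80.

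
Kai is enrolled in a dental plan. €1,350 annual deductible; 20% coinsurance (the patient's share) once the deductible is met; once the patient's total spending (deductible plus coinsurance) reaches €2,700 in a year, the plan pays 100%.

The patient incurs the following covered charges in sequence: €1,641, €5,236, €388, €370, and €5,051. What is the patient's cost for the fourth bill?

Claim 1 — €1,641: €1,350 finishes the deductible; €291 goes to coinsurance; coinsurance €291 × 20% = €58.20. Patient pays €1,408.20; OOP now €1,408.20.
Claim 2 — €5,236: 20% coinsurance on €5,236 = €1,047.20. Patient pays €1,047.20; OOP now €2,455.40.
Claim 3 — €388: deductible already satisfied, so patient's share is 20% × €388 = €77.60. Cost to patient: €77.60. OOP to date €2,533.
Claim 4 — €370: deductible met; 20% of €370 = €74. Patient owes €74 (running OOP €2,607).

€74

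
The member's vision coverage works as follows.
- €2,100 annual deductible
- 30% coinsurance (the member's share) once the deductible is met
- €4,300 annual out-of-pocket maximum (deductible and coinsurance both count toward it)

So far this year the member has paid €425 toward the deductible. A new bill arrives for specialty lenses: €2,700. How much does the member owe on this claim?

€1,982.50

Remaining deductible: €2,100 − €425 = €1,675.
The remaining €1,025 (= €2,700 − €1,675) moves to coinsurance.
Member's 30% share of €1,025 is €307.50.
So the member owes €1,675 + €307.50 = €1,982.50 before any cap.
Total out-of-pocket so far would be €425 + €1,982.50 = €2,407.50, below the €4,300 cap — no reduction.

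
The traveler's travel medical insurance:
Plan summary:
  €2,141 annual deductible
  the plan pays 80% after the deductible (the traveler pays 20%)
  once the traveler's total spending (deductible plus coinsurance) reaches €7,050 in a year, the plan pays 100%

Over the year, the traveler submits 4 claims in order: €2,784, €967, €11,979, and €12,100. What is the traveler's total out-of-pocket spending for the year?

Claim 1 (€2,784): €2,141 to deductible, leaving €643; 20% of €643 = €128.60. Traveler owes €2,269.60 (running OOP €2,269.60).
Claim 2 (€967): deductible already satisfied, so traveler's share is 20% × €967 = €193.40. Traveler owes €193.40 (running OOP €2,463).
Claim 3 (€11,979): deductible met; 20% of €11,979 = €2,395.80. Cost to traveler: €2,395.80. OOP to date €4,858.80.
Claim 4 (€12,100): deductible already satisfied, so traveler's share is 20% × €12,100 = €2,420. That would push OOP to €7,278.80, over the €7,050 cap, so traveler pays €7,050 − €4,858.80 = €2,191.20.
Summing the traveler's payments: €2,269.60 + €193.40 + €2,395.80 + €2,191.20 = €7,050.

€7,050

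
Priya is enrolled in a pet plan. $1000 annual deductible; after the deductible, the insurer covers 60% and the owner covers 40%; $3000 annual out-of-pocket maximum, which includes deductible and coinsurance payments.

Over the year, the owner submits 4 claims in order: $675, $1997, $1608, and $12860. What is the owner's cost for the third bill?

$643.20

Bill 1, $675: all of it applies to the deductible. Cost to owner: $675. OOP to date $675.
Bill 2, $1997: $325 finishes the deductible; $1672 goes to coinsurance; 40% of $1672 = $668.80. Owner owes $993.80 (running OOP $1668.80).
Bill 3, $1608: deductible met; 40% of $1608 = $643.20. Cost to owner: $643.20. OOP to date $2312.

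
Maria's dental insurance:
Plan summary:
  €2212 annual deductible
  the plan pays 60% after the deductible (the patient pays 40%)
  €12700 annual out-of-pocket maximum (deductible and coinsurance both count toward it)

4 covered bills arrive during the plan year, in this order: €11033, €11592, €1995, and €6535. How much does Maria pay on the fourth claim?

€1524.80

#1 (€11033): deductible takes €2212, €8821 remains; coinsurance €8821 × 40% = €3528.40. Patient pays €5740.40; OOP now €5740.40.
#2 (€11592): deductible already satisfied, so patient's share is 40% × €11592 = €4636.80. Patient pays €4636.80; OOP now €10377.20.
#3 (€1995): 40% coinsurance on €1995 = €798. Patient owes €798 (running OOP €11175.20).
#4 (€6535): deductible already satisfied, so patient's share is 40% × €6535 = €2614. That would push OOP to €13789.20, over the €12700 cap, so patient pays €12700 − €11175.20 = €1524.80.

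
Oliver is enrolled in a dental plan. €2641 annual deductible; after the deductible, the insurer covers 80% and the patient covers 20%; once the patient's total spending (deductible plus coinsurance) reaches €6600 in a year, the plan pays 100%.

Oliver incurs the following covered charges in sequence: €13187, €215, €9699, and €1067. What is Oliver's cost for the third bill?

€1806.80

Claim 1 (€13187): €2641 finishes the deductible; €10546 goes to coinsurance; coinsurance €10546 × 20% = €2109.20. Cost to patient: €4750.20. OOP to date €4750.20.
Claim 2 (€215): deductible already satisfied, so patient's share is 20% × €215 = €43. Patient pays €43; OOP now €4793.20.
Claim 3 (€9699): deductible met; 20% of €9699 = €1939.80. Adding that to €4793.20 gives €6733, past the €6600 cap; patient pays only €6600 − €4793.20 = €1806.80.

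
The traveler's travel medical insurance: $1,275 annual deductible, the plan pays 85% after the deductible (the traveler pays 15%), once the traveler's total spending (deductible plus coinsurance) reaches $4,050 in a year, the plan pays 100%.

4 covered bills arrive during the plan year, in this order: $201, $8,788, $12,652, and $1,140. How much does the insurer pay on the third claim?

$11,034.10

Bill 1, $201: fully absorbed by the deductible. Cost to traveler: $201. OOP to date $201. Plan pays $201 − $201 = $0.
Bill 2, $8,788: $1,074 finishes the deductible; $7,714 goes to coinsurance; 15% of $7,714 = $1,157.10. Traveler owes $2,231.10 (running OOP $2,432.10). Insurer: $8,788 − $2,231.10 = $6,556.90.
Bill 3, $12,652: 15% coinsurance on $12,652 = $1,897.80. Adding that to $2,432.10 gives $4,329.90, past the $4,050 cap; traveler pays only $4,050 − $2,432.10 = $1,617.90. Insurer: $12,652 − $1,617.90 = $11,034.10.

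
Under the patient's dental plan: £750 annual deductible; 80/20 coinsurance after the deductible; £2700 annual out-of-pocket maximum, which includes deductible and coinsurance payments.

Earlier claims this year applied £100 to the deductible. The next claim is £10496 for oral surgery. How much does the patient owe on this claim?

Remaining deductible: £750 − £100 = £650.
After the £650 deductible portion, £10496 − £650 = £9846 is subject to coinsurance.
20% of £9846 = £1969.20 falls to the patient.
Patient responsibility before any cap: £650 + £1969.20 = £2619.20.
Adding £2619.20 to the £100 already spent would give £2719.20, which exceeds the £2700 cap; the patient pays just £2700 − £100 = £2600.

£2600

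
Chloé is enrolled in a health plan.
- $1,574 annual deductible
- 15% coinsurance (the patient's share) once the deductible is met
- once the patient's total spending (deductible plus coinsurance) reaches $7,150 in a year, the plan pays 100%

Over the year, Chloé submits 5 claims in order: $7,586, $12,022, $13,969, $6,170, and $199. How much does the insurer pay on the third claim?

$11,873.65

#1 ($7,586): $1,574 finishes the deductible; $6,012 goes to coinsurance; patient's 15% is $901.80. Patient pays $2,475.80; OOP now $2,475.80. Insurer: $7,586 − $2,475.80 = $5,110.20.
#2 ($12,022): 15% coinsurance on $12,022 = $1,803.30. Cost to patient: $1,803.30. OOP to date $4,279.10. Plan pays $12,022 − $1,803.30 = $10,218.70.
#3 ($13,969): deductible met; 15% of $13,969 = $2,095.35. Patient pays $2,095.35; OOP now $6,374.45. Plan pays $13,969 − $2,095.35 = $11,873.65.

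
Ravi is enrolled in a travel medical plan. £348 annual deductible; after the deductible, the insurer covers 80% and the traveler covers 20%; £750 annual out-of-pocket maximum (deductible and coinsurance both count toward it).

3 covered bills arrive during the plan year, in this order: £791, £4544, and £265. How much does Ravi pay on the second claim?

£313.40

Claim 1 (£791): £348 finishes the deductible; £443 goes to coinsurance; traveler's 20% is £88.60. Traveler owes £436.60 (running OOP £436.60).
Claim 2 (£4544): 20% coinsurance on £4544 = £908.80. Adding that to £436.60 gives £1345.40, past the £750 cap; traveler pays only £750 − £436.60 = £313.40.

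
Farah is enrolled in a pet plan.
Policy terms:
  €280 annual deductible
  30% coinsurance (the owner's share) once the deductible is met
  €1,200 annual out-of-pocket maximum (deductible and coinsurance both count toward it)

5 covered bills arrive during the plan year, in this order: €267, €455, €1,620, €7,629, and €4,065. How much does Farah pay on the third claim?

€486

#1 (€267): all of it applies to the deductible. Owner owes €267 (running OOP €267).
#2 (€455): €13 to deductible, leaving €442; coinsurance €442 × 30% = €132.60. Cost to owner: €145.60. OOP to date €412.60.
#3 (€1,620): 30% coinsurance on €1,620 = €486. Owner pays €486; OOP now €898.60.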